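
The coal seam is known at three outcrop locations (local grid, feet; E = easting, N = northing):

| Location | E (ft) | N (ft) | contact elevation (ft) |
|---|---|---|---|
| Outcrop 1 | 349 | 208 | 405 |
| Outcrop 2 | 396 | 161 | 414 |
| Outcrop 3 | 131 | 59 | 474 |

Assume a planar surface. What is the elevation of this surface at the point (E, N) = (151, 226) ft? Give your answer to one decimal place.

Two edge vectors: Outcrop 1→Outcrop 2 = (47, -47, 9), Outcrop 1→Outcrop 3 = (-218, -149, 69).
Normal n = (Outcrop 1→Outcrop 2) × (Outcrop 1→Outcrop 3) = (-1902, -5205, -17249).
So ∂z/∂E = −n_x/n_z = −0.11027 and ∂z/∂N = −n_y/n_z = −0.30176.
Intercept c from Outcrop 1: 405 + 38.48 + 62.77 = 506.25.
At (151, 226): z = −16.7 − 68.2 + 506.25 = 421.4 ft.

421.4 ft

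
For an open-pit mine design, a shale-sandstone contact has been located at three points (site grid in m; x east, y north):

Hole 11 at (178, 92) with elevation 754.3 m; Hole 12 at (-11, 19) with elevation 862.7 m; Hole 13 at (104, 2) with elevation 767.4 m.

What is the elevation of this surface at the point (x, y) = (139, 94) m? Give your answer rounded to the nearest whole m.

785 m

Let the plane be z = a·x + b·y + c.
Hole 12−Hole 11: −189a − 73b = 108.4;  Hole 13−Hole 11: −74a − 90b = 13.1.
Solving gives a = −0.75807, b = 0.47775.
Then c = 754.3 − a·178 − b·92 = 845.28.
At (139, 94): z = −105.4 + 44.9 + 845.28 = 784.8 m.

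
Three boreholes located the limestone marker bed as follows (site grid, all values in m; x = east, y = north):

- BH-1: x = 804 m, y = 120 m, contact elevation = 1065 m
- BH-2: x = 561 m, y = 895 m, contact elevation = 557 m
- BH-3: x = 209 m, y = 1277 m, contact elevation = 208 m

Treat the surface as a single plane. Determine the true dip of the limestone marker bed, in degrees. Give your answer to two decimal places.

Two edge vectors: BH-1→BH-2 = (-243, 775, -508), BH-1→BH-3 = (-595, 1157, -857).
Normal n = (BH-1→BH-2) × (BH-1→BH-3) = (-76419, 94009, 179974).
So ∂z/∂x = −n_x/n_z = 0.42461 and ∂z/∂y = −n_y/n_z = −0.52235.
Gradient magnitude |∇z| = √(a² + b²) = √(0.18029 + 0.27285) = 0.67316.
True dip = arctan(0.67316) = 33.95°, dipping toward NW (azimuth ≈ 321°).

33.95°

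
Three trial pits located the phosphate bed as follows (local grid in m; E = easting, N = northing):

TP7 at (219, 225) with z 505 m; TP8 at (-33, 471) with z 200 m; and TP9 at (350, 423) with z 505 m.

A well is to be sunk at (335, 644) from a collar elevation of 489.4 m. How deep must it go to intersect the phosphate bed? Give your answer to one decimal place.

Let the plane be z = a·E + b·N + c.
TP8−TP7: −252a + 246b = −305;  TP9−TP7: 131a + 198b = 0.
Solving gives a = 0.73537, b = −0.48653.
Then c = 505 − a·219 − b·225 = 453.42.
At (335, 644): z_contact = 246.35 − 313.33 + 453.42 = 386.45 m.
Depth below ground = 489.4 − 386.45 = 103.0 m.

103.0 m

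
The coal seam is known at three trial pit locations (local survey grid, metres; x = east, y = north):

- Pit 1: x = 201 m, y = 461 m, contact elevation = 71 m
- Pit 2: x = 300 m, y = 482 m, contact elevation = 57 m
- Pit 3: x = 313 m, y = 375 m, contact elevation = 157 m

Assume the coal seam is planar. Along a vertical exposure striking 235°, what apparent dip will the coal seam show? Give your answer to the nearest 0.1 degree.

26.0°

Let the plane be z = a·x + b·y + c.
Pit 2−Pit 1: 99a + 21b = −14;  Pit 3−Pit 1: 112a − 86b = 86.
Solving gives a = 0.05540, b = −0.92785.
Unit vector along 235° is (sin 235°, cos 235°) = (-0.8192, -0.5736).
Slope in that direction = a·(-0.8192) + b·(-0.5736) = 0.48681.
Apparent dip = arctan|0.48681| = 26.0° (true dip is 42.9°, so apparent ≤ true as expected).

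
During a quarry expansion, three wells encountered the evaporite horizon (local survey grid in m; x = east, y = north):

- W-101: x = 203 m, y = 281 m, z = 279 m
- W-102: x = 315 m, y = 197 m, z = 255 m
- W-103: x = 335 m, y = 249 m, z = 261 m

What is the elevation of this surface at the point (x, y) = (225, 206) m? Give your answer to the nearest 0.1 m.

Two edge vectors: W-101→W-102 = (112, -84, -24), W-101→W-103 = (132, -32, -18).
Normal n = (W-101→W-102) × (W-101→W-103) = (744, -1152, 7504).
So ∂z/∂x = −n_x/n_z = −0.09915 and ∂z/∂y = −n_y/n_z = 0.15352.
Intercept c from W-101: 279 + 20.13 − 43.14 = 255.99.
At (225, 206): z = −22.3 + 31.6 + 255.99 = 265.3 m.

265.3 m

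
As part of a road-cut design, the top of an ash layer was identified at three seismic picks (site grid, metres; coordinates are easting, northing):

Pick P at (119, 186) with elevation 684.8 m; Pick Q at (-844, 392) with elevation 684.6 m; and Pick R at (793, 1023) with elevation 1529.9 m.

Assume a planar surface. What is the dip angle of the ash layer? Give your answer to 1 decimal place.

41.4°

Let the plane be z = a·easting + b·northing + c.
Pick Q−Pick P: −963a + 206b = −0.2;  Pick R−Pick P: 674a + 837b = 845.1.
Solving gives a = 0.18442, b = 0.86117.
Gradient magnitude |∇z| = √(a² + b²) = √(0.03401 + 0.74161) = 0.88069.
True dip = arctan(0.88069) = 41.4°, dipping toward SSW (azimuth ≈ 192°).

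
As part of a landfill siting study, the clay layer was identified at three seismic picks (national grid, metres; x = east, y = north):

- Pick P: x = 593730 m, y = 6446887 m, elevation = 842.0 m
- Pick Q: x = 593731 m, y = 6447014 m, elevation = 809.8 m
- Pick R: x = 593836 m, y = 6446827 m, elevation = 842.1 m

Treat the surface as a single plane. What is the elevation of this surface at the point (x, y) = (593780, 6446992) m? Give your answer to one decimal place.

808.4 m

Let the plane be z = a·x + b·y + c.
Pick Q−Pick P: 1a + 127b = −32.2;  Pick R−Pick P: 106a − 60b = 0.1.
Solving gives a = −0.141939062, b = −0.252425677.
Then c = 842 − a·593730 − b·6446887 = 1712475.29.
At (593780, 6446992): z = −84280.6 − 1627386.3 + 1712475.29 = 808.4 m.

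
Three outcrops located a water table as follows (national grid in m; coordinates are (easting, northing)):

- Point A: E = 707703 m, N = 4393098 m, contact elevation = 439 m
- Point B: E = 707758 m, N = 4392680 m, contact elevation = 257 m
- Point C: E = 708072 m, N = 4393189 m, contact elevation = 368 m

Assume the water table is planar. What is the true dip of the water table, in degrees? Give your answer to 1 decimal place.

Let the plane be z = a·E + b·N + c.
Point B−Point A: 55a − 418b = −182;  Point C−Point A: 369a + 91b = −71.
Solving gives a = −0.29037, b = 0.39720.
Gradient magnitude |∇z| = √(a² + b²) = √(0.08431 + 0.15777) = 0.49202.
True dip = arctan(0.49202) = 26.2°, dipping toward SE (azimuth ≈ 144°).

26.2°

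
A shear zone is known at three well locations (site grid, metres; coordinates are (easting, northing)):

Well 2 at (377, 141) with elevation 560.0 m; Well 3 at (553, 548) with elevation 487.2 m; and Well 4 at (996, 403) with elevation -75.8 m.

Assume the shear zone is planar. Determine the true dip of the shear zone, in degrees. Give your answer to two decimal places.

Let the plane be z = a·E + b·N + c.
Well 3−Well 2: 176a + 407b = −72.8;  Well 4−Well 2: 619a + 262b = −635.8.
Solving gives a = −1.16459, b = 0.32474.
Gradient magnitude |∇z| = √(a² + b²) = √(1.35627 + 0.10545) = 1.20902.
True dip = arctan(1.20902) = 50.41°, dipping toward ESE (azimuth ≈ 106°).

50.41°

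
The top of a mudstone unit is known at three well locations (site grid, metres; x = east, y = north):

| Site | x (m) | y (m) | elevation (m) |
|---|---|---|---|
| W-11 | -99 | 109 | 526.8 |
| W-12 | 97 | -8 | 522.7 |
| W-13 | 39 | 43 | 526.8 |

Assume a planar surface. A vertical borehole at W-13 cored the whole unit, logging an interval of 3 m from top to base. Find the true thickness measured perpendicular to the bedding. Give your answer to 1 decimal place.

Two edge vectors: W-11→W-12 = (196, -117, -4.1), W-11→W-13 = (138, -66, 0).
Normal n = (W-11→W-12) × (W-11→W-13) = (-270.6, -565.8, 3210).
So ∂z/∂x = −n_x/n_z = 0.08430 and ∂z/∂y = −n_y/n_z = 0.17626.
|∇z| = √(a²+b²) = 0.19538, so dip δ = arctan(0.19538) = 11.06°.
True thickness = vertical thickness × cos δ = 3 × cos 11.06° = 2.9 m.

2.9 m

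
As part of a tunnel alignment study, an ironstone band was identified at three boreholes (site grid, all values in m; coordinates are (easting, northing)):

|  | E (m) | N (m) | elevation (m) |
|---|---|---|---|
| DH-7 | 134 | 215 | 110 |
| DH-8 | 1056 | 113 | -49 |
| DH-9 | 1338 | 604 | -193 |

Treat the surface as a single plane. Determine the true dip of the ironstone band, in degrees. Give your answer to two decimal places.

Two edge vectors: DH-7→DH-8 = (922, -102, -159), DH-7→DH-9 = (1204, 389, -303).
Normal n = (DH-7→DH-8) × (DH-7→DH-9) = (92757, 87930, 481466).
So ∂z/∂E = −n_x/n_z = −0.19266 and ∂z/∂N = −n_y/n_z = −0.18263.
Gradient magnitude |∇z| = √(a² + b²) = √(0.03712 + 0.03335) = 0.26546.
True dip = arctan(0.26546) = 14.87°, dipping toward NE (azimuth ≈ 047°).

14.87°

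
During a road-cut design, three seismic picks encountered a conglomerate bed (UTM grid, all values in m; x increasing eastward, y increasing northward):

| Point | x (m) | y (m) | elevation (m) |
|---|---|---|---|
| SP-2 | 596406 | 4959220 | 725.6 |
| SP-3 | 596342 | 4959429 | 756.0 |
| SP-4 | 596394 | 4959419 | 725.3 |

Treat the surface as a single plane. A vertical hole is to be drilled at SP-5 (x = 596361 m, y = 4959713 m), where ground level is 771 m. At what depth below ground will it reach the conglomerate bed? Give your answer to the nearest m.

37 m

Two edge vectors: SP-2→SP-3 = (-64, 209, 30.4), SP-2→SP-4 = (-12, 199, -0.3).
Normal n = (SP-2→SP-3) × (SP-2→SP-4) = (-6112.3, -384, -10228).
So ∂z/∂x = −n_x/n_z = −0.59760461 and ∂z/∂y = −n_y/n_z = −0.03754400.
Intercept c from SP-2: 725.6 + 356414.98 + 186188.94 = 543329.52.
At (596361, 4959713): z_contact = −356388.1 − 186207.4 + 543329.52 = 734.0 m.
Depth below ground = 771 − 734.0 = 37 m.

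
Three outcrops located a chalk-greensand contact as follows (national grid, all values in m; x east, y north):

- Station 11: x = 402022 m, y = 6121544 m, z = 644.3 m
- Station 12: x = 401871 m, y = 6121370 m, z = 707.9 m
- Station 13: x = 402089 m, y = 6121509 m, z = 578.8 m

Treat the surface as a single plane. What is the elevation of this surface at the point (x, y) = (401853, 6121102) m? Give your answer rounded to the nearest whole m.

Two edge vectors: Station 11→Station 12 = (-151, -174, 63.6), Station 11→Station 13 = (67, -35, -65.5).
Normal n = (Station 11→Station 12) × (Station 11→Station 13) = (13623, -5629.3, 16943).
So ∂z/∂x = −n_x/n_z = −0.80404887 and ∂z/∂y = −n_y/n_z = 0.33224931.
Intercept c from Station 11: 644.3 + 323245.33 − 2033878.75 = −1709989.11.
At (401853, 6121102): z = −323109.5 + 2033731.9 − 1709989.11 = 633.3 m.

633 m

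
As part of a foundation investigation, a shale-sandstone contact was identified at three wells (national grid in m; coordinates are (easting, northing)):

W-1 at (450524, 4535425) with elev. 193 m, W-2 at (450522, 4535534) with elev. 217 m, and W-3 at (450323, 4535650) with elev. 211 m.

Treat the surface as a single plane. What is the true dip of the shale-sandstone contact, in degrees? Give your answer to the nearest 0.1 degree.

Two edge vectors: W-1→W-2 = (-2, 109, 24), W-1→W-3 = (-201, 225, 18).
Normal n = (W-1→W-2) × (W-1→W-3) = (-3438, -4788, 21459).
So ∂z/∂E = −n_x/n_z = 0.16021 and ∂z/∂N = −n_y/n_z = 0.22312.
Gradient magnitude |∇z| = √(a² + b²) = √(0.02567 + 0.04978) = 0.27469.
True dip = arctan(0.27469) = 15.4°, dipping toward SW (azimuth ≈ 216°).

15.4°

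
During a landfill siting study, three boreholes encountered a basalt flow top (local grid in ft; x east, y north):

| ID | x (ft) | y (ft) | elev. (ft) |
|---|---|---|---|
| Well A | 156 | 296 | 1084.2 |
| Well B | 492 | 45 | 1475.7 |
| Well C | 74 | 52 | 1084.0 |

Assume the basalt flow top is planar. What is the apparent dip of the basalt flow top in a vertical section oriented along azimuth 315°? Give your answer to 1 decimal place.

Let the plane be z = a·x + b·y + c.
Well B−Well A: 336a − 251b = 391.5;  Well C−Well A: −82a − 244b = −0.2.
Solving gives a = 0.93185, b = −0.31234.
Unit vector along 315° is (sin 315°, cos 315°) = (-0.7071, 0.7071).
Slope in that direction = a·(-0.7071) + b·(0.7071) = −0.87978.
Apparent dip = arctan|0.87978| = 41.3° (true dip is 44.5°, so apparent ≤ true as expected).

41.3°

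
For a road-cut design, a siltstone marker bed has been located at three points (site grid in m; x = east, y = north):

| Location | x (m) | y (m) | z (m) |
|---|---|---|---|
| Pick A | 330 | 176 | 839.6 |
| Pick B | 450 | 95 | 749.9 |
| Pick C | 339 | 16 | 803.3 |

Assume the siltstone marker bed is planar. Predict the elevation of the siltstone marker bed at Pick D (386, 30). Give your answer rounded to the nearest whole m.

Two edge vectors: Pick A→Pick B = (120, -81, -89.7), Pick A→Pick C = (9, -160, -36.3).
Normal n = (Pick A→Pick B) × (Pick A→Pick C) = (-11411.7, 3548.7, -18471).
So ∂z/∂x = −n_x/n_z = −0.61782 and ∂z/∂y = −n_y/n_z = 0.19212.
Intercept c from Pick A: 839.6 + 203.88 − 33.81 = 1009.67.
At (386, 30): z = −238.5 + 5.8 + 1009.67 = 777.0 m.

777 m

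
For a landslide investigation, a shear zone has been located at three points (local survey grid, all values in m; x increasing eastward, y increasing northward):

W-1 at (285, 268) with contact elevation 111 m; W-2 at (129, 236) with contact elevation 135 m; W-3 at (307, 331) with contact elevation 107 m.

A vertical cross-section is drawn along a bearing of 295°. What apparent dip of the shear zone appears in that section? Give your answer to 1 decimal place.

Let the plane be z = a·x + b·y + c.
W-2−W-1: −156a − 32b = 24;  W-3−W-1: 22a + 63b = −4.
Solving gives a = −0.15169, b = −0.01052.
Unit vector along 295° is (sin 295°, cos 295°) = (-0.9063, 0.4226).
Slope in that direction = a·(-0.9063) + b·(0.4226) = 0.13303.
Apparent dip = arctan|0.13303| = 7.6° (true dip is 8.6°, so apparent ≤ true as expected).

7.6°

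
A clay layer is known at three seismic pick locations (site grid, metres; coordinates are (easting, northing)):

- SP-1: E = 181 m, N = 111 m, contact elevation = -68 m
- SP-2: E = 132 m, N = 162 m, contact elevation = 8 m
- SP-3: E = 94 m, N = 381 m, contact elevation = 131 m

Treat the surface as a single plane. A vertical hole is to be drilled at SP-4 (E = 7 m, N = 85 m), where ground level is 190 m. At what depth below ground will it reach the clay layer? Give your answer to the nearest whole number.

62 m

Two edge vectors: SP-1→SP-2 = (-49, 51, 76), SP-1→SP-3 = (-87, 270, 199).
Normal n = (SP-1→SP-2) × (SP-1→SP-3) = (-10371, 3139, -8793).
So ∂z/∂E = −n_x/n_z = −1.17946 and ∂z/∂N = −n_y/n_z = 0.35699.
Intercept c from SP-1: -68 + 213.48 − 39.63 = 105.86.
At (7, 85): z_contact = −8.3 + 30.3 + 105.86 = 127.9 m.
Depth below ground = 190 − 127.9 = 62 m.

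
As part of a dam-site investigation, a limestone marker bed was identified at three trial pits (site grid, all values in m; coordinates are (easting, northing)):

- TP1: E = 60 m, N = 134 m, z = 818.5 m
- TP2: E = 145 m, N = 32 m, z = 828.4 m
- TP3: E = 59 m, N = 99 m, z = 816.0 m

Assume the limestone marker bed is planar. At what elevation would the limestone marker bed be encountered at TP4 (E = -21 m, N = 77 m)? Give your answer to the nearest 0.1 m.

798.9 m

Two edge vectors: TP1→TP2 = (85, -102, 9.9), TP1→TP3 = (-1, -35, -2.5).
Normal n = (TP1→TP2) × (TP1→TP3) = (601.5, 202.6, -3077).
So ∂z/∂E = −n_x/n_z = 0.19548 and ∂z/∂N = −n_y/n_z = 0.06584.
Intercept c from TP1: 818.5 − 11.73 − 8.82 = 797.95.
At (-21, 77): z = −4.1 + 5.1 + 797.95 = 798.9 m.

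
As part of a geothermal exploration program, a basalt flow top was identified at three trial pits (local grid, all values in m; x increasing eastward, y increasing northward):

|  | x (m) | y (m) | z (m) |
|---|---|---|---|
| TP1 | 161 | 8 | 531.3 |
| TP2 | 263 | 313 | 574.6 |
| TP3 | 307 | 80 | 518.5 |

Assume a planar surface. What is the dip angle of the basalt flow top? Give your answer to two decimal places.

Let the plane be z = a·x + b·y + c.
TP2−TP1: 102a + 305b = 43.3;  TP3−TP1: 146a + 72b = −12.8.
Solving gives a = −0.18882, b = 0.20511.
Gradient magnitude |∇z| = √(a² + b²) = √(0.03565 + 0.04207) = 0.27879.
True dip = arctan(0.27879) = 15.58°, dipping toward SE (azimuth ≈ 137°).

15.58°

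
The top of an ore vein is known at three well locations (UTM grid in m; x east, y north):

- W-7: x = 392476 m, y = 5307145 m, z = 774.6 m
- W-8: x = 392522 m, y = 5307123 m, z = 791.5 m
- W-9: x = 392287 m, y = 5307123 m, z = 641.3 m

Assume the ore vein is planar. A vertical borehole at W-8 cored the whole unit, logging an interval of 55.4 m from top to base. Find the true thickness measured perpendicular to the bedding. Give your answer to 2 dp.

42.10 m

Let the plane be z = a·x + b·y + c.
W-8−W-7: 46a − 22b = 16.9;  W-9−W-7: −189a − 22b = −133.3.
Solving gives a = 0.63915, b = 0.56822.
|∇z| = √(a²+b²) = 0.85521, so dip δ = arctan(0.85521) = 40.54°.
True thickness = vertical thickness × cos δ = 55.4 × cos 40.54° = 42.10 m.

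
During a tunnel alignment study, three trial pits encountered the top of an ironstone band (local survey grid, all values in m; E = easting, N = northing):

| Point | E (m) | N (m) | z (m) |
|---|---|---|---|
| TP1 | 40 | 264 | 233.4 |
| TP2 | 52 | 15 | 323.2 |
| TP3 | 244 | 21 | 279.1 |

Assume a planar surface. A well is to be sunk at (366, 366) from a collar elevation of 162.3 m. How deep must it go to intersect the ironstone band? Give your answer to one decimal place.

37.9 m

Let the plane be z = a·E + b·N + c.
TP2−TP1: 12a − 249b = 89.8;  TP3−TP1: 204a − 243b = 45.7.
Solving gives a = −0.21809, b = −0.37115.
Then c = 233.4 − a·40 − b·264 = 340.11.
At (366, 366): z_contact = −79.82 − 135.84 + 340.11 = 124.45 m.
Depth below ground = 162.3 − 124.45 = 37.9 m.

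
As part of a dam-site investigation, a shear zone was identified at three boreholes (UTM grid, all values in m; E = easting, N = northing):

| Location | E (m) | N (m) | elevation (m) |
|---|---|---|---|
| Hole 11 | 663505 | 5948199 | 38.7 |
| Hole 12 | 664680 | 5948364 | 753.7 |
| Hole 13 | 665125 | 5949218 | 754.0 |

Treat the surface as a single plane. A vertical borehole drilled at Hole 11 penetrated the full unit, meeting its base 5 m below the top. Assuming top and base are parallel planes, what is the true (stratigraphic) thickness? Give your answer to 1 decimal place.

Let the plane be z = a·E + b·N + c.
Hole 12−Hole 11: 1175a + 165b = 715;  Hole 13−Hole 11: 1620a + 1019b = 715.3.
Solving gives a = 0.65650, b = −0.34174.
|∇z| = √(a²+b²) = 0.74012, so dip δ = arctan(0.74012) = 36.51°.
True thickness = vertical thickness × cos δ = 5 × cos 36.51° = 4.0 m.

4.0 m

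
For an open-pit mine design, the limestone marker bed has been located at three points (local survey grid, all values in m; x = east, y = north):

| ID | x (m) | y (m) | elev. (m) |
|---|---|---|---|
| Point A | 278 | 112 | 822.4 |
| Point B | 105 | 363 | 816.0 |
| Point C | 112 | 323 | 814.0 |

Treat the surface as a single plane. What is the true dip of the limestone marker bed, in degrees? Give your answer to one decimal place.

Let the plane be z = a·x + b·y + c.
Point B−Point A: −173a + 251b = −6.4;  Point C−Point A: −166a + 211b = −8.4.
Solving gives a = 0.14681, b = 0.07569.
Gradient magnitude |∇z| = √(a² + b²) = √(0.02155 + 0.00573) = 0.16518.
True dip = arctan(0.16518) = 9.4°, dipping toward WSW (azimuth ≈ 243°).

9.4°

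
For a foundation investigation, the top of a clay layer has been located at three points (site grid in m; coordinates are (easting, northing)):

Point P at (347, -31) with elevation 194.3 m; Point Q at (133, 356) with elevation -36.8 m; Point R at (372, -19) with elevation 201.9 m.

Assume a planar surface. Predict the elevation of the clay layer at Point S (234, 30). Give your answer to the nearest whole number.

121 m

Two edge vectors: Point P→Point Q = (-214, 387, -231.1), Point P→Point R = (25, 12, 7.6).
Normal n = (Point P→Point Q) × (Point P→Point R) = (5714.4, -4151.1, -12243).
So ∂z/∂E = −n_x/n_z = 0.46675 and ∂z/∂N = −n_y/n_z = −0.33906.
Intercept c from Point P: 194.3 − 161.96 − 10.51 = 21.83.
At (234, 30): z = 109.2 − 10.2 + 21.83 = 120.9 m.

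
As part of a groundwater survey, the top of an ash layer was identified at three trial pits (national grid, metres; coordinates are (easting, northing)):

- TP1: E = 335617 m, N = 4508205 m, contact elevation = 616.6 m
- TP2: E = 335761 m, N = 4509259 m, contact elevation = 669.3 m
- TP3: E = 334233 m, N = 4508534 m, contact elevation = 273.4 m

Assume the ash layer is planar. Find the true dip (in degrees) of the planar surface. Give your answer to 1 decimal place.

14.2°

Let the plane be z = a·E + b·N + c.
TP2−TP1: 144a + 1054b = 52.7;  TP3−TP1: −1384a + 329b = −343.2.
Solving gives a = 0.25169, b = 0.01561.
Gradient magnitude |∇z| = √(a² + b²) = √(0.06335 + 0.00024) = 0.25217.
True dip = arctan(0.25217) = 14.2°, dipping toward W (azimuth ≈ 266°).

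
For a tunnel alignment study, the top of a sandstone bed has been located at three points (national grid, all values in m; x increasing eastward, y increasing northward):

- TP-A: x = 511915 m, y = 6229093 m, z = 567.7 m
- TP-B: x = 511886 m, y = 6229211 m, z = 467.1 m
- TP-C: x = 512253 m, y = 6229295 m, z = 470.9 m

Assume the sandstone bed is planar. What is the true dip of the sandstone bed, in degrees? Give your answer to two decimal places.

Let the plane be z = a·x + b·y + c.
TP-B−TP-A: −29a + 118b = −100.6;  TP-C−TP-A: 338a + 202b = −96.8.
Solving gives a = 0.19454, b = −0.80473.
Gradient magnitude |∇z| = √(a² + b²) = √(0.03785 + 0.64759) = 0.82791.
True dip = arctan(0.82791) = 39.62°, dipping toward NNW (azimuth ≈ 346°).

39.62°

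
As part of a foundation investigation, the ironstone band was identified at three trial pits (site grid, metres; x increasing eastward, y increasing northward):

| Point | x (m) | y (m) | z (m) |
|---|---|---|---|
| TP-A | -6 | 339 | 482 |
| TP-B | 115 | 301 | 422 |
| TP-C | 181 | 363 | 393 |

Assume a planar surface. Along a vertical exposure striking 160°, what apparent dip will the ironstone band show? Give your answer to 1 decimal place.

11.7°

Two edge vectors: TP-A→TP-B = (121, -38, -60), TP-A→TP-C = (187, 24, -89).
Normal n = (TP-A→TP-B) × (TP-A→TP-C) = (4822, -451, 10010).
So ∂z/∂x = −n_x/n_z = −0.48172 and ∂z/∂y = −n_y/n_z = 0.04505.
Unit vector along 160° is (sin 160°, cos 160°) = (0.3420, -0.9397).
Slope in that direction = a·(0.3420) + b·(-0.9397) = −0.20710.
Apparent dip = arctan|0.20710| = 11.7° (true dip is 25.8°, so apparent ≤ true as expected).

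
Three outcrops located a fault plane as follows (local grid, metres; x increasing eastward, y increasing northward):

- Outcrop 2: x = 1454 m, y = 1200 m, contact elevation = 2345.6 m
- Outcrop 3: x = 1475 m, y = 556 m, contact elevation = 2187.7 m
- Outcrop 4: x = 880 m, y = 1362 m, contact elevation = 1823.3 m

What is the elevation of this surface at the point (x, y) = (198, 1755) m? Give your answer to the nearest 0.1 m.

1258.4 m

Let the plane be z = a·x + b·y + c.
Outcrop 3−Outcrop 2: 21a − 644b = −157.9;  Outcrop 4−Outcrop 2: −574a + 162b = −522.3.
Solving gives a = 0.988224, b = 0.277411.
Then c = 2345.6 − a·1454 − b·1200 = 575.83.
At (198, 1755): z = 195.7 + 486.9 + 575.83 = 1258.4 m.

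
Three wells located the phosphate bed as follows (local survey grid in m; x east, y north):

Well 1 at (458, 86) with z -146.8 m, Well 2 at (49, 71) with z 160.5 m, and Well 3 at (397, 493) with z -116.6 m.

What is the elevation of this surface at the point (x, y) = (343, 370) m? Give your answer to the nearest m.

Let the plane be z = a·x + b·y + c.
Well 2−Well 1: −409a − 15b = 307.3;  Well 3−Well 1: −61a + 407b = 30.2.
Solving gives a = −0.74994, b = −0.03820.
Then c = -146.8 − a·458 − b·86 = 199.96.
At (343, 370): z = −257.2 − 14.1 + 199.96 = -71.4 m.

-71 m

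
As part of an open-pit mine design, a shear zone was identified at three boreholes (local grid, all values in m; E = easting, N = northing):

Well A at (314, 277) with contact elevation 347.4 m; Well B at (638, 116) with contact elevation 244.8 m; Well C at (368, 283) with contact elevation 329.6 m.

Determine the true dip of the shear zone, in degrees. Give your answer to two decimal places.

Let the plane be z = a·E + b·N + c.
Well B−Well A: 324a − 161b = −102.6;  Well C−Well A: 54a + 6b = −17.8.
Solving gives a = −0.32726, b = −0.02132.
Gradient magnitude |∇z| = √(a² + b²) = √(0.10710 + 0.00045) = 0.32795.
True dip = arctan(0.32795) = 18.16°, dipping toward E (azimuth ≈ 086°).

18.16°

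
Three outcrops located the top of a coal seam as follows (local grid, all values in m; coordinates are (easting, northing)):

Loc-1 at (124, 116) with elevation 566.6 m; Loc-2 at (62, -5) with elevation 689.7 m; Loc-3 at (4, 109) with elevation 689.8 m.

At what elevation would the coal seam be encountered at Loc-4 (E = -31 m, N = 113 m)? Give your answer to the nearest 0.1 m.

Let the plane be z = a·E + b·N + c.
Loc-2−Loc-1: −62a − 121b = 123.1;  Loc-3−Loc-1: −120a − 7b = 123.2.
Solving gives a = −0.99712, b = −0.50643.
Then c = 566.6 − a·124 − b·116 = 748.99.
At (-31, 113): z = 30.9 − 57.2 + 748.99 = 722.7 m.

722.7 m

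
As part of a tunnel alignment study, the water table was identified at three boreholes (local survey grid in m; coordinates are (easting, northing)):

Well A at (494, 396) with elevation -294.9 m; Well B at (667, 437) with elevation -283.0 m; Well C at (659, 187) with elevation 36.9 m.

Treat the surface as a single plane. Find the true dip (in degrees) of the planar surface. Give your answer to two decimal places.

Two edge vectors: Well A→Well B = (173, 41, 11.9), Well A→Well C = (165, -209, 331.8).
Normal n = (Well A→Well B) × (Well A→Well C) = (16090.9, -55437.9, -42922).
So ∂z/∂E = −n_x/n_z = 0.37489 and ∂z/∂N = −n_y/n_z = −1.29160.
Gradient magnitude |∇z| = √(a² + b²) = √(0.14054 + 1.66822) = 1.34490.
True dip = arctan(1.34490) = 53.37°, dipping toward NNW (azimuth ≈ 344°).

53.37°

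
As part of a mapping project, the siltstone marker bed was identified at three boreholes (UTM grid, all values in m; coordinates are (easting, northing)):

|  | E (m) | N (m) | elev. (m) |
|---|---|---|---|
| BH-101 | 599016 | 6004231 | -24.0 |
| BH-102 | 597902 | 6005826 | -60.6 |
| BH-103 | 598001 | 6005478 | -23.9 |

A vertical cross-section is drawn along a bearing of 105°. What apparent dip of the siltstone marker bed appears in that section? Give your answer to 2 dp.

Let the plane be z = a·E + b·N + c.
BH-102−BH-101: −1114a + 1595b = −36.6;  BH-103−BH-101: −1015a + 1247b = 0.1.
Solving gives a = −0.19933, b = −0.16217.
Unit vector along 105° is (sin 105°, cos 105°) = (0.9659, -0.2588).
Slope in that direction = a·(0.9659) + b·(-0.2588) = −0.15057.
Apparent dip = arctan|0.15057| = 8.56° (true dip is 14.4°, so apparent ≤ true as expected).

8.56°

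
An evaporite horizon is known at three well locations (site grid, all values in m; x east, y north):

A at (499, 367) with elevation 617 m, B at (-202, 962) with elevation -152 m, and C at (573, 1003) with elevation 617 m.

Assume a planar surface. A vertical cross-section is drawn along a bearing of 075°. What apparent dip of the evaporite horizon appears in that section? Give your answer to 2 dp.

43.06°

Let the plane be z = a·x + b·y + c.
B−A: −701a + 595b = −769;  C−A: 74a + 636b = 0.
Solving gives a = 0.99840, b = −0.11617.
Unit vector along 075° is (sin 75°, cos 75°) = (0.9659, 0.2588).
Slope in that direction = a·(0.9659) + b·(0.2588) = 0.93432.
Apparent dip = arctan|0.93432| = 43.06° (true dip is 45.1°, so apparent ≤ true as expected).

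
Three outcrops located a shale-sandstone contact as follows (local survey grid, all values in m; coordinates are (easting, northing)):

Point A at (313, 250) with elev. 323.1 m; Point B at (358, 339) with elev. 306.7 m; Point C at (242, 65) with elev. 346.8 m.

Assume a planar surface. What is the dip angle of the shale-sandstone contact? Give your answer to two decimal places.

Two edge vectors: Point A→Point B = (45, 89, -16.4), Point A→Point C = (-71, -185, 23.7).
Normal n = (Point A→Point B) × (Point A→Point C) = (-924.7, 97.9, -2006).
So ∂z/∂E = −n_x/n_z = −0.46097 and ∂z/∂N = −n_y/n_z = 0.04880.
Gradient magnitude |∇z| = √(a² + b²) = √(0.21249 + 0.00238) = 0.46354.
True dip = arctan(0.46354) = 24.87°, dipping toward E (azimuth ≈ 096°).

24.87°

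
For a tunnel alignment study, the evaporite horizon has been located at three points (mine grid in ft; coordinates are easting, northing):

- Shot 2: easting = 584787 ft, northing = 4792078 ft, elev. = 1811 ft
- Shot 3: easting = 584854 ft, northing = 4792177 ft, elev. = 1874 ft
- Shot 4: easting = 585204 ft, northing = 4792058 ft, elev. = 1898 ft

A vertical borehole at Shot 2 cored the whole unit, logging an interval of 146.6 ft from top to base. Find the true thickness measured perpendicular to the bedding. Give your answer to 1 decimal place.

Let the plane be z = a·easting + b·northing + c.
Shot 3−Shot 2: 67a + 99b = 63;  Shot 4−Shot 2: 417a − 20b = 87.
Solving gives a = 0.23164, b = 0.47960.
|∇z| = √(a²+b²) = 0.53261, so dip δ = arctan(0.53261) = 28.04°.
True thickness = vertical thickness × cos δ = 146.6 × cos 28.04° = 129.4 ft.

129.4 ft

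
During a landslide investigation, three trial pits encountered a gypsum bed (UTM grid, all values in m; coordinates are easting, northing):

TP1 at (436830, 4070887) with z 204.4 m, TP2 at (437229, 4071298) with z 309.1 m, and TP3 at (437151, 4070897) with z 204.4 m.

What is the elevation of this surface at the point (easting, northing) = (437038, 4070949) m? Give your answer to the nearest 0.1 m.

Let the plane be z = a·easting + b·northing + c.
TP2−TP1: 399a + 411b = 104.7;  TP3−TP1: 321a + 10b = 0.
Solving gives a = −0.008183460, b = 0.262689052.
Then c = 204.4 − a·436830 − b·4070887 = −1065598.27.
At (437038, 4070949): z = −3576.5 + 1069393.7 − 1065598.27 = 219.0 m.

219.0 m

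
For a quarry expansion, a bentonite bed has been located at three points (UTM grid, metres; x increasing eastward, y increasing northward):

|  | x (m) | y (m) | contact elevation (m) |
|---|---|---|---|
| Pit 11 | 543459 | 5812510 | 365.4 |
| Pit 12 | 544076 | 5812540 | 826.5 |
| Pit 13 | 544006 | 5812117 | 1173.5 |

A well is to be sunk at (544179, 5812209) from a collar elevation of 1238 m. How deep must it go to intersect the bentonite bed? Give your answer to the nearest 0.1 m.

14.8 m

Two edge vectors: Pit 11→Pit 12 = (617, 30, 461.1), Pit 11→Pit 13 = (547, -393, 808.1).
Normal n = (Pit 11→Pit 12) × (Pit 11→Pit 13) = (205455.3, -246376, -258891).
So ∂z/∂x = −n_x/n_z = 0.793597692 and ∂z/∂y = −n_y/n_z = −0.951659192.
Intercept c from Pit 11: 365.4 − 431287.81 + 5531528.57 = 5100606.16.
At (544179, 5812209): z_contact = 431859.20 − 5531242.12 + 5100606.16 = 1223.24 m.
Depth below ground = 1238 − 1223.24 = 14.8 m.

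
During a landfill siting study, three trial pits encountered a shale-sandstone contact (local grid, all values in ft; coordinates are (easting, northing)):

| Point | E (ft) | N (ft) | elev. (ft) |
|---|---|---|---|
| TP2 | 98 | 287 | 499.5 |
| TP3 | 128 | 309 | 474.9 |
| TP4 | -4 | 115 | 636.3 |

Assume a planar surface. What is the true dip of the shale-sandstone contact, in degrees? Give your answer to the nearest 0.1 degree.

Let the plane be z = a·E + b·N + c.
TP3−TP2: 30a + 22b = −24.6;  TP4−TP2: −102a − 172b = 136.8.
Solving gives a = −0.41893, b = −0.54691.
Gradient magnitude |∇z| = √(a² + b²) = √(0.17550 + 0.29911) = 0.68892.
True dip = arctan(0.68892) = 34.6°, dipping toward NE (azimuth ≈ 037°).

34.6°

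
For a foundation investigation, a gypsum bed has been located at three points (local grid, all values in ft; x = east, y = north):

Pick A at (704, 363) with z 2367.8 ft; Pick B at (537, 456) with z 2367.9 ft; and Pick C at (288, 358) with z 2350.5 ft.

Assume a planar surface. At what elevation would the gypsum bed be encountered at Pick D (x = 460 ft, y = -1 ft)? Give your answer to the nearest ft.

Two edge vectors: Pick A→Pick B = (-167, 93, 0.1), Pick A→Pick C = (-416, -5, -17.3).
Normal n = (Pick A→Pick B) × (Pick A→Pick C) = (-1608.4, -2930.7, 39523).
So ∂z/∂x = −n_x/n_z = 0.04070 and ∂z/∂y = −n_y/n_z = 0.07415.
Intercept c from Pick A: 2367.8 − 28.65 − 26.92 = 2312.23.
At (460, -1): z = 18.7 − 0.1 + 2312.23 = 2330.9 ft.

2331 ft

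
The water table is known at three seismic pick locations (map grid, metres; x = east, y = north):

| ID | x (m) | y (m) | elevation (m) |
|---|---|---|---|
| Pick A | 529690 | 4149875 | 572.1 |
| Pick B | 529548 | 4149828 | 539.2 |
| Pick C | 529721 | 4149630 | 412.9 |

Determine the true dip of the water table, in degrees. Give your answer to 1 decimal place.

Two edge vectors: Pick A→Pick B = (-142, -47, -32.9), Pick A→Pick C = (31, -245, -159.2).
Normal n = (Pick A→Pick B) × (Pick A→Pick C) = (-578.1, -23626.3, 36247).
So ∂z/∂x = −n_x/n_z = 0.01595 and ∂z/∂y = −n_y/n_z = 0.65181.
Gradient magnitude |∇z| = √(a² + b²) = √(0.00025 + 0.42486) = 0.65201.
True dip = arctan(0.65201) = 33.1°, dipping toward S (azimuth ≈ 181°).

33.1°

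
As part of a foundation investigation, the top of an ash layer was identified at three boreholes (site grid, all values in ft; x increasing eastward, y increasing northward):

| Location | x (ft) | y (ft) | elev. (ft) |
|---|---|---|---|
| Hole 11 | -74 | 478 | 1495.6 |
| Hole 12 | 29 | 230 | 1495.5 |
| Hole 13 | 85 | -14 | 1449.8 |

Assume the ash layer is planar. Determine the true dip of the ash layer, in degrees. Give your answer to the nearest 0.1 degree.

Let the plane be z = a·x + b·y + c.
Hole 12−Hole 11: 103a − 248b = −0.1;  Hole 13−Hole 11: 159a − 492b = −45.8.
Solving gives a = 1.00580, b = 0.41813.
Gradient magnitude |∇z| = √(a² + b²) = √(1.01163 + 0.17484) = 1.08925.
True dip = arctan(1.08925) = 47.4°, dipping toward WSW (azimuth ≈ 247°).

47.4°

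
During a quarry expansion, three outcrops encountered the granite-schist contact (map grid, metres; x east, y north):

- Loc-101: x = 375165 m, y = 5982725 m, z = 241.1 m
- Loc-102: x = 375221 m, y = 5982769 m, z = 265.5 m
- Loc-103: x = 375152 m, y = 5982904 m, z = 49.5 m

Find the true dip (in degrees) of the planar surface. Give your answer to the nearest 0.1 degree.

Two edge vectors: Loc-101→Loc-102 = (56, 44, 24.4), Loc-101→Loc-103 = (-13, 179, -191.6).
Normal n = (Loc-101→Loc-102) × (Loc-101→Loc-103) = (-12798, 10412.4, 10596).
So ∂z/∂x = −n_x/n_z = 1.20781 and ∂z/∂y = −n_y/n_z = −0.98267.
Gradient magnitude |∇z| = √(a² + b²) = √(1.45882 + 0.96565) = 1.55707.
True dip = arctan(1.55707) = 57.3°, dipping toward NW (azimuth ≈ 309°).

57.3°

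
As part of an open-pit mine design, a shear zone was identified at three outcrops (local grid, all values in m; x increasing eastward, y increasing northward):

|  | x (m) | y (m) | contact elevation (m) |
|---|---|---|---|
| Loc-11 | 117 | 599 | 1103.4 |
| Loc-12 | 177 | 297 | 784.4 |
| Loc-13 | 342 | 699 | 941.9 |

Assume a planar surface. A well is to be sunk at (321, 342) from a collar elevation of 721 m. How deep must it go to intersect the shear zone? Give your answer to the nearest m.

Two edge vectors: Loc-11→Loc-12 = (60, -302, -319), Loc-11→Loc-13 = (225, 100, -161.5).
Normal n = (Loc-11→Loc-12) × (Loc-11→Loc-13) = (80673, -62085, 73950).
So ∂z/∂x = −n_x/n_z = −1.09091 and ∂z/∂y = −n_y/n_z = 0.83955.
Intercept c from Loc-11: 1103.4 + 127.64 − 502.89 = 728.14.
At (321, 342): z_contact = −350.2 + 287.1 + 728.14 = 665.1 m.
Depth below ground = 721 − 665.1 = 56 m.

56 m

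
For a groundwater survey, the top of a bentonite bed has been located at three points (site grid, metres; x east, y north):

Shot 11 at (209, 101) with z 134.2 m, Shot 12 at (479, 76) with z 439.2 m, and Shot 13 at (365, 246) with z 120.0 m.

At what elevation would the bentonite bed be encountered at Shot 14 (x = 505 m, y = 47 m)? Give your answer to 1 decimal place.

Let the plane be z = a·x + b·y + c.
Shot 12−Shot 11: 270a − 25b = 305;  Shot 13−Shot 11: 156a + 145b = −14.2.
Solving gives a = 1.01905, b = −1.19429.
Then c = 134.2 − a·209 − b·101 = 41.84.
At (505, 47): z = 514.6 − 56.1 + 41.84 = 500.3 m.

500.3 m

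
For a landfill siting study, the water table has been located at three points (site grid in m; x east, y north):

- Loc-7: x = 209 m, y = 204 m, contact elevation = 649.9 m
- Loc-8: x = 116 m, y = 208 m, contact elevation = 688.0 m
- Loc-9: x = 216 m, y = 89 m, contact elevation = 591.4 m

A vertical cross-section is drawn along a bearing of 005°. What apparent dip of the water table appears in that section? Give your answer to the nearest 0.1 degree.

Two edge vectors: Loc-7→Loc-8 = (-93, 4, 38.1), Loc-7→Loc-9 = (7, -115, -58.5).
Normal n = (Loc-7→Loc-8) × (Loc-7→Loc-9) = (4147.5, -5173.8, 10667).
So ∂z/∂x = −n_x/n_z = −0.38882 and ∂z/∂y = −n_y/n_z = 0.48503.
Unit vector along 005° is (sin 5°, cos 5°) = (0.0872, 0.9962).
Slope in that direction = a·(0.0872) + b·(0.9962) = 0.44930.
Apparent dip = arctan|0.44930| = 24.2° (true dip is 31.9°, so apparent ≤ true as expected).

24.2°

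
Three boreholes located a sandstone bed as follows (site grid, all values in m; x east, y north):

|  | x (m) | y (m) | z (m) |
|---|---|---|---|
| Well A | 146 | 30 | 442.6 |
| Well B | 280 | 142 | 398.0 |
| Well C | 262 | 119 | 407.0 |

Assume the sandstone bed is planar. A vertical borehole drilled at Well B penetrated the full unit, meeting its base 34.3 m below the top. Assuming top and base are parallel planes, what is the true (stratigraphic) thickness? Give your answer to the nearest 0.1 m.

32.1 m

Let the plane be z = a·x + b·y + c.
Well B−Well A: 134a + 112b = −44.6;  Well C−Well A: 116a + 89b = −35.6.
Solving gives a = −0.01670, b = −0.37824.
|∇z| = √(a²+b²) = 0.37860, so dip δ = arctan(0.37860) = 20.74°.
True thickness = vertical thickness × cos δ = 34.3 × cos 20.74° = 32.1 m.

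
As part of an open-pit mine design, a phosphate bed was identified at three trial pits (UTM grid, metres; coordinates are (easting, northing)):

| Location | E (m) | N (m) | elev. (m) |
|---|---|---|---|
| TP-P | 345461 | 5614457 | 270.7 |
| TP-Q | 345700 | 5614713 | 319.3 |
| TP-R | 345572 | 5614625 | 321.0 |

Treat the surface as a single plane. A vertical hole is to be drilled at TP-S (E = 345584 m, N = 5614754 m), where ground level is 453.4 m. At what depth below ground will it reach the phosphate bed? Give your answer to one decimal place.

Two edge vectors: TP-P→TP-Q = (239, 256, 48.6), TP-P→TP-R = (111, 168, 50.3).
Normal n = (TP-P→TP-Q) × (TP-P→TP-R) = (4712, -6627.1, 11736).
So ∂z/∂E = −n_x/n_z = −0.401499659 and ∂z/∂N = −n_y/n_z = 0.564681322.
Intercept c from TP-P: 270.7 + 138702.47 − 3170379.00 = −3031405.83.
At (345584, 5614754): z_contact = −138751.86 + 3170546.71 − 3031405.83 = 389.03 m.
Depth below ground = 453.4 − 389.03 = 64.4 m.

64.4 m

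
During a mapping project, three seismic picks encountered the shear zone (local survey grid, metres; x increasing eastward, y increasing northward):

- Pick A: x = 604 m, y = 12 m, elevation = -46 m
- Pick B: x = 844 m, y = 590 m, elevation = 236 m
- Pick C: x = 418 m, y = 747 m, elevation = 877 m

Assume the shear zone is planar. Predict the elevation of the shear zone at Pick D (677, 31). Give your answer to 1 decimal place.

Two edge vectors: Pick A→Pick B = (240, 578, 282), Pick A→Pick C = (-186, 735, 923).
Normal n = (Pick A→Pick B) × (Pick A→Pick C) = (326224, -273972, 283908).
So ∂z/∂x = −n_x/n_z = −1.14905 and ∂z/∂y = −n_y/n_z = 0.96500.
Intercept c from Pick A: -46 + 694.03 − 11.58 = 636.45.
At (677, 31): z = −777.9 + 29.9 + 636.45 = -111.5 m.

-111.5 m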